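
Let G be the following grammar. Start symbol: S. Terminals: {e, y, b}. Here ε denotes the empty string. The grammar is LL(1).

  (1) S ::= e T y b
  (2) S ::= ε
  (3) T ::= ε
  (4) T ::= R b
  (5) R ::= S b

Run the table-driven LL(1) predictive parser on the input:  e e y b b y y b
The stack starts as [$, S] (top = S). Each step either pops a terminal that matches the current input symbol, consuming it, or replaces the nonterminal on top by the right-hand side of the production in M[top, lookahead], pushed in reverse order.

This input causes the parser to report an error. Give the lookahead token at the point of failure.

      Stack              Input              Action
   1  $ S                e e y b b y y b $  expand S ::= e T y b
   2  $ b y T e          e e y b b y y b $  match e
   3  $ b y T            e y b b y y b $    expand T ::= R b
   4  $ b y b R          e y b b y y b $    expand R ::= S b
   5  $ b y b b S        e y b b y y b $    expand S ::= e T y b
   6  $ b y b b b y T e  e y b b y y b $    match e
   7  $ b y b b b y T    y b b y y b $      expand T ::= ε
   8  $ b y b b b y      y b b y y b $      match y
   9  $ b y b b b        b b y y b $        match b
  10  $ b y b b          b y y b $          match b
  11  $ b y b            y y b $            error: top is terminal b but lookahead is y

y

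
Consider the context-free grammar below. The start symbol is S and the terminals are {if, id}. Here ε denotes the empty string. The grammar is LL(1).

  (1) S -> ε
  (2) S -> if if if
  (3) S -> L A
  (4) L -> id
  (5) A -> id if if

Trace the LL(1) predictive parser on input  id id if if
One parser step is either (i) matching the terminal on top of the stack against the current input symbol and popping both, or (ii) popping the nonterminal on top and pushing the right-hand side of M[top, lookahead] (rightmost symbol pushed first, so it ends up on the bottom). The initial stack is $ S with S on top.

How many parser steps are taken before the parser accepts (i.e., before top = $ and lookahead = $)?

     Stack       Input          Action
  1  $ S         id id if if $  expand S -> L A
  2  $ A L       id id if if $  expand L -> id
  3  $ A id      id id if if $  match id
  4  $ A         id if if $     expand A -> id if if
  5  $ if if id  id if if $     match id
  6  $ if if     if if $        match if
  7  $ if        if $           match if
Accept reached after 7 steps.

7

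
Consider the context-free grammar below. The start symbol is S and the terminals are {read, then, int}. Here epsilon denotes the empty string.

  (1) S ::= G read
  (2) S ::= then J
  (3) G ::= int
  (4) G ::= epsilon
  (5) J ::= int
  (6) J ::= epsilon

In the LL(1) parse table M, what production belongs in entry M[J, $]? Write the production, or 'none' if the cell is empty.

J ::= epsilon

FIRST(G) = {epsilon, int}
FIRST(J) = {epsilon, int}
FIRST(S) = {int, read, then}  (via G read)
FOLLOW(S) includes $ since S is the start symbol.
FOLLOW(S): S appears on no right-hand side. Thus FOLLOW(S) = {$}.
FOLLOW(J): in S::=then J, the suffix after J is empty, so FOLLOW(J) ⊇ FOLLOW(S) = {$}. Thus FOLLOW(J) = {$}.
For J ::= int: FIRST(int) = {int}, so it goes in M[J, t] for t ∈ {int}.
For J ::= epsilon: FIRST(epsilon) = {epsilon}, so it goes in M[J, t] for t ∈ {}; since epsilon ∈ FIRST, also for every t ∈ FOLLOW(J) = {$}.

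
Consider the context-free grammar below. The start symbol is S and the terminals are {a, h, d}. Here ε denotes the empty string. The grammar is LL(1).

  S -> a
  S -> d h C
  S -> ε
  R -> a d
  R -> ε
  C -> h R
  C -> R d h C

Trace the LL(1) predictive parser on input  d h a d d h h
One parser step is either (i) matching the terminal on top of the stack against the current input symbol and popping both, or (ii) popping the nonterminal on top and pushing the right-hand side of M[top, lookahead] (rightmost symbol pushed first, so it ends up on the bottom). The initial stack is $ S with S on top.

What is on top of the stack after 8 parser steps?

step 1: stack=$ S  input=d h a d d h h $  — expand S -> d h C
step 2: stack=$ C h d  input=d h a d d h h $  — match d
step 3: stack=$ C h  input=h a d d h h $  — match h
step 4: stack=$ C  input=a d d h h $  — expand C -> R d h C
step 5: stack=$ C h d R  input=a d d h h $  — expand R -> a d
step 6: stack=$ C h d d a  input=a d d h h $  — match a
step 7: stack=$ C h d d  input=d d h h $  — match d
step 8: stack=$ C h d  input=d h h $  — match d
Stack after step 8: $ C h (top = h).

h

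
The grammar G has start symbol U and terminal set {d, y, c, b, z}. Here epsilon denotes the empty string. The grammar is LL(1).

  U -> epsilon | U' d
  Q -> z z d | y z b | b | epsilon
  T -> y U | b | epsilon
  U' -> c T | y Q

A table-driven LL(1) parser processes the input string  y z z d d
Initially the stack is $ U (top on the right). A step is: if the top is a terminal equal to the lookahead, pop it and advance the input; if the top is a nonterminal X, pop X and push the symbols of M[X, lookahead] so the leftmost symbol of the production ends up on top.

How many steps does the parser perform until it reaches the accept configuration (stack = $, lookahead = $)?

8

     Stack      Input        Action
  1  $ U        y z z d d $  expand U -> U' d
  2  $ d U'     y z z d d $  expand U' -> y Q
  3  $ d Q y    y z z d d $  match y
  4  $ d Q      z z d d $    expand Q -> z z d
  5  $ d d z z  z z d d $    match z
  6  $ d d z    z d d $      match z
  7  $ d d      d d $        match d
  8  $ d        d $          match d
Accept reached after 8 steps.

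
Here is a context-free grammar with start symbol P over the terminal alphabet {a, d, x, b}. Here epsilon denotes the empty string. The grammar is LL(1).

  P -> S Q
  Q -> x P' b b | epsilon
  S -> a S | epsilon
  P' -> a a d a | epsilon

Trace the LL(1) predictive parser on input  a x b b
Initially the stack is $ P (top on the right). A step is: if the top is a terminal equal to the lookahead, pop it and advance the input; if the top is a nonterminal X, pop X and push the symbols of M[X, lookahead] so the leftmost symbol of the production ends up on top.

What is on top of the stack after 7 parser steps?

b

step 1: stack=$ P  input=a x b b $  — expand P -> S Q
step 2: stack=$ Q S  input=a x b b $  — expand S -> a S
step 3: stack=$ Q S a  input=a x b b $  — match a
step 4: stack=$ Q S  input=x b b $  — expand S -> epsilon
step 5: stack=$ Q  input=x b b $  — expand Q -> x P' b b
step 6: stack=$ b b P' x  input=x b b $  — match x
step 7: stack=$ b b P'  input=b b $  — expand P' -> epsilon
Stack after step 7: $ b b (top = b).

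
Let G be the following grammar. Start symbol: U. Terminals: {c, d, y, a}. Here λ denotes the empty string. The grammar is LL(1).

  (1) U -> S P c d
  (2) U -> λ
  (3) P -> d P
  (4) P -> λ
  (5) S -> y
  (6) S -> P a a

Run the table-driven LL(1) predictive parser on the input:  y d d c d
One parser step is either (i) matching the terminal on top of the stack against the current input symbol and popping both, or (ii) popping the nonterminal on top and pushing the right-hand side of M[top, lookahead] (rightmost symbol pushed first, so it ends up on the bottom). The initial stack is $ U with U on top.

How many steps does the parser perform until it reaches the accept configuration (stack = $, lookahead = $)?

10

      Stack      Input        Action
   1  $ U        y d d c d $  expand U -> S P c d
   2  $ d c P S  y d d c d $  expand S -> y
   3  $ d c P y  y d d c d $  match y
   4  $ d c P    d d c d $    expand P -> d P
   5  $ d c P d  d d c d $    match d
   6  $ d c P    d c d $      expand P -> d P
   7  $ d c P d  d c d $      match d
   8  $ d c P    c d $        expand P -> λ
   9  $ d c      c d $        match c
  10  $ d        d $          match d
Accept reached after 10 steps.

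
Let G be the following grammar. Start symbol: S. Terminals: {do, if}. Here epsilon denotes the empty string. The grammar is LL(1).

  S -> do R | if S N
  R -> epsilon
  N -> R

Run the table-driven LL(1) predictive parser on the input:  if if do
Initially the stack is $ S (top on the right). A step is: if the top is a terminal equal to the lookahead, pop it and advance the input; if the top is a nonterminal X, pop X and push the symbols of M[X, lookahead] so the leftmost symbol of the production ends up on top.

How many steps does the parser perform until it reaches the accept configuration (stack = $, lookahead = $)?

11

      Stack       Input       Action
   1  $ S         if if do $  expand S -> if S N
   2  $ N S if    if if do $  match if
   3  $ N S       if do $     expand S -> if S N
   4  $ N N S if  if do $     match if
   5  $ N N S     do $        expand S -> do R
   6  $ N N R do  do $        match do
   7  $ N N R     $           expand R -> epsilon
   8  $ N N       $           expand N -> R
   9  $ N R       $           expand R -> epsilon
  10  $ N         $           expand N -> R
  11  $ R         $           expand R -> epsilon
Accept reached after 11 steps.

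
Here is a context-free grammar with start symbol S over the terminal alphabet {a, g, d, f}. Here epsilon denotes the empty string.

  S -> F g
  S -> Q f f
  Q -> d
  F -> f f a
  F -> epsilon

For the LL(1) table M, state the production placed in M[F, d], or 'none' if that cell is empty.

FIRST(Q) = {d}
FIRST(F) = {epsilon, f}
FIRST(S) = {d, f, g}  (via F g, Q f f)
FOLLOW(S) includes $ since S is the start symbol.
FOLLOW(F): in S->F g, F is followed by g with FIRST {g}. Thus FOLLOW(F) = {g}.
For F -> f f a: FIRST(f f a) = {f}, so it goes in M[F, t] for t ∈ {f}.
For F -> epsilon: FIRST(epsilon) = {epsilon}, so it goes in M[F, t] for t ∈ {}; since epsilon ∈ FIRST, also for every t ∈ FOLLOW(F) = {g}.
None of these place a production in M[F, d].

none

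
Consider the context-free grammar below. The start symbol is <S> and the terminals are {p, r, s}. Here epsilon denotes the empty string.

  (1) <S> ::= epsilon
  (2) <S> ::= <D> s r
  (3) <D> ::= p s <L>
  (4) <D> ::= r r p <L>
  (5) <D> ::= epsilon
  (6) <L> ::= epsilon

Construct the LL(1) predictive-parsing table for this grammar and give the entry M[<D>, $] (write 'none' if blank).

FIRST(<D>) = {epsilon, p, r}
FIRST(<L>) = {epsilon}
FIRST(<S>) = {epsilon, p, r, s}  (via <D> s r)
FOLLOW(<S>) includes $ since <S> is the start symbol.
FOLLOW(<D>): in <S>::=<D> s r, <D> is followed by s r with FIRST {s}. Thus FOLLOW(<D>) = {s}.
For <D> ::= p s <L>: FIRST(p s <L>) = {p}, so it goes in M[<D>, t] for t ∈ {p}.
For <D> ::= r r p <L>: FIRST(r r p <L>) = {r}, so it goes in M[<D>, t] for t ∈ {r}.
For <D> ::= epsilon: FIRST(epsilon) = {epsilon}, so it goes in M[<D>, t] for t ∈ {}; since epsilon ∈ FIRST, also for every t ∈ FOLLOW(<D>) = {s}.
None of these place a production in M[<D>, $].

none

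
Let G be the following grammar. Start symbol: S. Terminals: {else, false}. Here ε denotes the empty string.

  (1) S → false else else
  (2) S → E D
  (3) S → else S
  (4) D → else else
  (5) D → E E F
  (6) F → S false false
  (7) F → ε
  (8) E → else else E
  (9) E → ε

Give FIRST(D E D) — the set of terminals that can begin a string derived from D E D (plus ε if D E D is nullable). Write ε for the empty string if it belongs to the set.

{ε, else, false}

FIRST(E) = {ε, else}
FIRST(S) = {ε, else, false}  (via E D)
FIRST(F) = {ε, else, false}  (via S false false)
FIRST(D) = {ε, else, false}  (via E E F)
FIRST(D E D): take FIRST of each symbol in turn, carrying on past any symbol whose FIRST contains ε; result {ε, else, false}.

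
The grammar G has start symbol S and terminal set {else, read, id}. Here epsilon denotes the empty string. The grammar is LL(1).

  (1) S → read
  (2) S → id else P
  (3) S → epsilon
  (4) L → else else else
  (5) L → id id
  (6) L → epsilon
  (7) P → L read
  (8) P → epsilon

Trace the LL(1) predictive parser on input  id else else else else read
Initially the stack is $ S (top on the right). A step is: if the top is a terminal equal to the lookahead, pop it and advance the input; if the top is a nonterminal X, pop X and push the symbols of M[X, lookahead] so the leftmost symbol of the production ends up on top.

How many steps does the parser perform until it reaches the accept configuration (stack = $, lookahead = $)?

9

step 1: stack=$ S  input=id else else else else read $  — expand S → id else P
step 2: stack=$ P else id  input=id else else else else read $  — match id
step 3: stack=$ P else  input=else else else else read $  — match else
step 4: stack=$ P  input=else else else read $  — expand P → L read
step 5: stack=$ read L  input=else else else read $  — expand L → else else else
step 6: stack=$ read else else else  input=else else else read $  — match else
step 7: stack=$ read else else  input=else else read $  — match else
step 8: stack=$ read else  input=else read $  — match else
step 9: stack=$ read  input=read $  — match read
Accept reached after 9 steps.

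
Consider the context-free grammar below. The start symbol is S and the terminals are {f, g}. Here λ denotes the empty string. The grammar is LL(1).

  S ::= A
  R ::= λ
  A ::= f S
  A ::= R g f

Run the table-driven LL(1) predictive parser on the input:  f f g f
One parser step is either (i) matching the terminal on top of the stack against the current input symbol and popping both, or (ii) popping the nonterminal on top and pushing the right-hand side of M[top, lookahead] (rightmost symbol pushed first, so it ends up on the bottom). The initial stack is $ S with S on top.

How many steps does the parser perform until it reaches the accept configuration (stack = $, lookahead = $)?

      Stack    Input      Action
   1  $ S      f f g f $  expand S ::= A
   2  $ A      f f g f $  expand A ::= f S
   3  $ S f    f f g f $  match f
   4  $ S      f g f $    expand S ::= A
   5  $ A      f g f $    expand A ::= f S
   6  $ S f    f g f $    match f
   7  $ S      g f $      expand S ::= A
   8  $ A      g f $      expand A ::= R g f
   9  $ f g R  g f $      expand R ::= λ
  10  $ f g    g f $      match g
  11  $ f      f $        match f
Accept reached after 11 steps.

11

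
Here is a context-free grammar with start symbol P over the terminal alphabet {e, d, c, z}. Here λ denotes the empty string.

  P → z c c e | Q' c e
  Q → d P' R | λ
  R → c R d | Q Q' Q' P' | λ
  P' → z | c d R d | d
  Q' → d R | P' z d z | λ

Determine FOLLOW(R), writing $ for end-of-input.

FIRST(Q): from Q→d P' R we get {d}; from Q→λ we get {λ}. So FIRST(Q) = {λ, d}.
FIRST(P'): from P'→z we get {z}; from P'→c d R d we get {c}; from P'→d we get {d}. So FIRST(P') = {c, d, z}.
FIRST(Q'): from Q'→d R we get {d}; from Q'→P' z d z we get {c, d, z}; from Q'→λ we get {λ}. So FIRST(Q') = {λ, c, d, z}.
FIRST(P): from P→z c c e we get {z}; from P→Q' c e we get {c, d, z}. So FIRST(P) = {c, d, z}.
FIRST(R): from R→c R d we get {c}; from R→Q Q' Q' P' we get {c, d, z}; from R→λ we get {λ}. So FIRST(R) = {λ, c, d, z}.
FOLLOW(P) includes $ since P is the start symbol.
FOLLOW(P): P appears on no right-hand side. Thus FOLLOW(P) = {$}.
FOLLOW(Q): in R→Q Q' Q' P', Q is followed by Q' Q' P' with FIRST {c, d, z}. Thus FOLLOW(Q) = {c, d, z}.
FOLLOW(Q'): in P→Q' c e, Q' is followed by c e with FIRST {c}; in R→Q Q' Q' P' (occurrence 1), Q' is followed by Q' P' with FIRST {c, d, z}; in R→Q Q' Q' P' (occurrence 2), Q' is followed by P' with FIRST {c, d, z}. Thus FOLLOW(Q') = {c, d, z}.
FOLLOW(R): in Q→d P' R, the suffix after R is empty, so FOLLOW(R) ⊇ FOLLOW(Q) = {c, d, z}; in R→c R d, R is followed by d with FIRST {d}; in P'→c d R d, R is followed by d with FIRST {d}; in Q'→d R, the suffix after R is empty, so FOLLOW(R) ⊇ FOLLOW(Q') = {c, d, z}. Thus FOLLOW(R) = {c, d, z}.
FOLLOW(P'): in Q→d P' R, P' is followed by R with FIRST {λ, c, d, z}; in Q→d P' R, the suffix after P' is nullable, so FOLLOW(P') ⊇ FOLLOW(Q) = {c, d, z}; in R→Q Q' Q' P', the suffix after P' is empty, so FOLLOW(P') ⊇ FOLLOW(R) = {c, d, z}; in Q'→P' z d z, P' is followed by z d z with FIRST {z}. Thus FOLLOW(P') = {c, d, z}.

{c, d, z}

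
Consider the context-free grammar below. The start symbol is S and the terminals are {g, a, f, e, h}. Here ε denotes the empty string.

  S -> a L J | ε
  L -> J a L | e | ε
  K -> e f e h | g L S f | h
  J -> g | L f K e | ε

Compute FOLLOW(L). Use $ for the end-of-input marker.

FIRST(S) = {ε, a}
FIRST(K) = {e, g, h}
FIRST(L) = {ε, a, e, f, g}  (via J a L)
FIRST(J) = {ε, a, e, f, g}  (via L f K e)
FOLLOW(S) includes $ since S is the start symbol.
FOLLOW(S): in K->g L S f, S is followed by f with FIRST {f}. Thus FOLLOW(S) = {$, f}.
FOLLOW(L): in S->a L J, L is followed by J with FIRST {ε, a, e, f, g}; in S->a L J, the suffix after L is nullable, so FOLLOW(L) ⊇ FOLLOW(S) = {$, f}; in L->J a L, the suffix after L is empty (adds nothing new); in K->g L S f, L is followed by S f with FIRST {a, f}; in J->L f K e, L is followed by f K e with FIRST {f}. Thus FOLLOW(L) = {$, a, e, f, g}.
FOLLOW(K): in J->L f K e, K is followed by e with FIRST {e}. Thus FOLLOW(K) = {e}.
FOLLOW(J): in S->a L J, the suffix after J is empty, so FOLLOW(J) ⊇ FOLLOW(S) = {$, f}; in L->J a L, J is followed by a L with FIRST {a}. Thus FOLLOW(J) = {$, a, f}.

{$, a, e, f, g}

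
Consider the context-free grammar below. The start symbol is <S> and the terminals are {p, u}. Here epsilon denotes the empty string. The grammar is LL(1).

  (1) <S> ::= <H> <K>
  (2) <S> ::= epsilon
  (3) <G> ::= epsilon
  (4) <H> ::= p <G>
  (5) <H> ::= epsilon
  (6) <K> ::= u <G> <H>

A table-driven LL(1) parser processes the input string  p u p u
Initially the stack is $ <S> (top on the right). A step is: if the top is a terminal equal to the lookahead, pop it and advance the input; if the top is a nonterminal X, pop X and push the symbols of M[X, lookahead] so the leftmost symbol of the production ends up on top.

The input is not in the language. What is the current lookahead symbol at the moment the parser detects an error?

u

      Stack        Input      Action
   1  $ <S>        p u p u $  expand <S> ::= <H> <K>
   2  $ <K> <H>    p u p u $  expand <H> ::= p <G>
   3  $ <K> <G> p  p u p u $  match p
   4  $ <K> <G>    u p u $    expand <G> ::= epsilon
   5  $ <K>        u p u $    expand <K> ::= u <G> <H>
   6  $ <H> <G> u  u p u $    match u
   7  $ <H> <G>    p u $      expand <G> ::= epsilon
   8  $ <H>        p u $      expand <H> ::= p <G>
   9  $ <G> p      p u $      match p
  10  $ <G>        u $        expand <G> ::= epsilon
  11  $            u $        error: stack empty but input remains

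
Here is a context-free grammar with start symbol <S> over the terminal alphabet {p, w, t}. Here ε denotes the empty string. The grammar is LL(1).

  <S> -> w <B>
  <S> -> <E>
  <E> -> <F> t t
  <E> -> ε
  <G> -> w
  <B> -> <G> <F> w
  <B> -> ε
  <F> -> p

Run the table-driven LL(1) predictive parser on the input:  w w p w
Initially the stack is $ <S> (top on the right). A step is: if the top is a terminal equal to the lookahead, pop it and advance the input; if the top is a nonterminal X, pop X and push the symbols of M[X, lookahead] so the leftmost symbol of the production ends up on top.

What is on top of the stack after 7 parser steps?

     Stack        Input      Action
  1  $ <S>        w w p w $  expand <S> -> w <B>
  2  $ <B> w      w w p w $  match w
  3  $ <B>        w p w $    expand <B> -> <G> <F> w
  4  $ w <F> <G>  w p w $    expand <G> -> w
  5  $ w <F> w    w p w $    match w
  6  $ w <F>      p w $      expand <F> -> p
  7  $ w p        p w $      match p
Stack after step 7: $ w (top = w).

w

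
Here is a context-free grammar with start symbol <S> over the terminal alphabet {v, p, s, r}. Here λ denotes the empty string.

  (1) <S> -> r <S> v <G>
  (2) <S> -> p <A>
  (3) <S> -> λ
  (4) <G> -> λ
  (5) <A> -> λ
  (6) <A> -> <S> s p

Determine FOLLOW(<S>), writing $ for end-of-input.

{$, s, v}

FIRST(<S>) = {λ, p, r}
FIRST(<G>) = {λ}
FIRST(<A>) = {λ, p, r, s}  (via <S> s p)
FOLLOW(<S>) includes $ since <S> is the start symbol.
FOLLOW(<S>): in <S>->r <S> v <G>, <S> is followed by v <G> with FIRST {v}; in <A>-><S> s p, <S> is followed by s p with FIRST {s}. Thus FOLLOW(<S>) = {$, s, v}.
FOLLOW(<G>): in <S>->r <S> v <G>, the suffix after <G> is empty, so FOLLOW(<G>) ⊇ FOLLOW(<S>) = {$, s, v}. Thus FOLLOW(<G>) = {$, s, v}.
FOLLOW(<A>): in <S>->p <A>, the suffix after <A> is empty, so FOLLOW(<A>) ⊇ FOLLOW(<S>) = {$, s, v}. Thus FOLLOW(<A>) = {$, s, v}.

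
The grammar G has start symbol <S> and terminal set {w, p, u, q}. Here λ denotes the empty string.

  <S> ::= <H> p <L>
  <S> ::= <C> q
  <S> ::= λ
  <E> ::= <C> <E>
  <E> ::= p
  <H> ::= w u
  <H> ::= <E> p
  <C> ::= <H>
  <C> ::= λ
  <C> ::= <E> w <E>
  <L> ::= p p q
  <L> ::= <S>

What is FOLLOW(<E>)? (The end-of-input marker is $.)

{p, q, w}

FIRST(<S>) = {λ, p, q, w}  (via <H> p <L>, <C> q)
FIRST(<L>) = {λ, p, q, w}  (via <S>)
FIRST(<E>) = {p, w}  (via <C> <E>)
FIRST(<H>) = {p, w}  (via <E> p)
FIRST(<C>) = {λ, p, w}  (via <H>, <E> w <E>)
FOLLOW(<S>) includes $ since <S> is the start symbol.
FOLLOW(<C>): in <S>::=<C> q, <C> is followed by q with FIRST {q}; in <E>::=<C> <E>, <C> is followed by <E> with FIRST {p, w}. Thus FOLLOW(<C>) = {p, q, w}.
FOLLOW(<E>): in <E>::=<C> <E>, the suffix after <E> is empty (adds nothing new); in <H>::=<E> p, <E> is followed by p with FIRST {p}; in <C>::=<E> w <E> (occurrence 1), <E> is followed by w <E> with FIRST {w}; in <C>::=<E> w <E> (occurrence 2), the suffix after <E> is empty, so FOLLOW(<E>) ⊇ FOLLOW(<C>) = {p, q, w}. Thus FOLLOW(<E>) = {p, q, w}.
FOLLOW(<H>): in <S>::=<H> p <L>, <H> is followed by p <L> with FIRST {p}; in <C>::=<H>, the suffix after <H> is empty, so FOLLOW(<H>) ⊇ FOLLOW(<C>) = {p, q, w}. Thus FOLLOW(<H>) = {p, q, w}.
FOLLOW(<S>): in <L>::=<S>, the suffix after <S> is empty, so FOLLOW(<S>) ⊇ FOLLOW(<L>) = {$}. Thus FOLLOW(<S>) = {$}.
FOLLOW(<L>): in <S>::=<H> p <L>, the suffix after <L> is empty, so FOLLOW(<L>) ⊇ FOLLOW(<S>) = {$}. Thus FOLLOW(<L>) = {$}.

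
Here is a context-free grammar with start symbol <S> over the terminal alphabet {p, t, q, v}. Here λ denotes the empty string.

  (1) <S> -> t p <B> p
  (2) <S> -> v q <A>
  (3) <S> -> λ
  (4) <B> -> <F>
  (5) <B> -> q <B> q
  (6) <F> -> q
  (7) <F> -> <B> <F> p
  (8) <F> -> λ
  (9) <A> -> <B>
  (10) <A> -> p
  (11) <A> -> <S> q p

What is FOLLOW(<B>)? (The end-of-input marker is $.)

{$, p, q}

FIRST(<S>): from <S>->t p <B> p we get {t}; from <S>->v q <A> we get {v}; from <S>->λ we get {λ}. So FIRST(<S>) = {λ, t, v}.
FIRST(<B>): from <B>-><F> we get {λ, p, q}; from <B>->q <B> q we get {q}. So FIRST(<B>) = {λ, p, q}.
FIRST(<F>): from <F>->q we get {q}; from <F>-><B> <F> p we get {p, q}; from <F>->λ we get {λ}. So FIRST(<F>) = {λ, p, q}.
FIRST(<A>): from <A>-><B> we get {λ, p, q}; from <A>->p we get {p}; from <A>-><S> q p we get {q, t, v}. So FIRST(<A>) = {λ, p, q, t, v}.
FOLLOW(<S>) includes $ since <S> is the start symbol.
FOLLOW(<S>): in <A>-><S> q p, <S> is followed by q p with FIRST {q}. Thus FOLLOW(<S>) = {$, q}.
FOLLOW(<A>): in <S>->v q <A>, the suffix after <A> is empty, so FOLLOW(<A>) ⊇ FOLLOW(<S>) = {$, q}. Thus FOLLOW(<A>) = {$, q}.
FOLLOW(<B>): in <S>->t p <B> p, <B> is followed by p with FIRST {p}; in <B>->q <B> q, <B> is followed by q with FIRST {q}; in <F>-><B> <F> p, <B> is followed by <F> p with FIRST {p, q}; in <A>-><B>, the suffix after <B> is empty, so FOLLOW(<B>) ⊇ FOLLOW(<A>) = {$, q}. Thus FOLLOW(<B>) = {$, p, q}.
FOLLOW(<F>): in <B>-><F>, the suffix after <F> is empty, so FOLLOW(<F>) ⊇ FOLLOW(<B>) = {$, p, q}; in <F>-><B> <F> p, <F> is followed by p with FIRST {p}. Thus FOLLOW(<F>) = {$, p, q}.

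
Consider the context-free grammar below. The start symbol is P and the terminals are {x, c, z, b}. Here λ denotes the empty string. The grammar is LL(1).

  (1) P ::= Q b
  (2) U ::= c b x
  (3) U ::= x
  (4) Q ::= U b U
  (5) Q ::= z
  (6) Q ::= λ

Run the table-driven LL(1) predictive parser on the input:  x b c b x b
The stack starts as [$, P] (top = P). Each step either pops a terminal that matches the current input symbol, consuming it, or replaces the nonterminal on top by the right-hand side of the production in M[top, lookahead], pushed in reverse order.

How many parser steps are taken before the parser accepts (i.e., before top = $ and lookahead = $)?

      Stack      Input          Action
   1  $ P        x b c b x b $  expand P ::= Q b
   2  $ b Q      x b c b x b $  expand Q ::= U b U
   3  $ b U b U  x b c b x b $  expand U ::= x
   4  $ b U b x  x b c b x b $  match x
   5  $ b U b    b c b x b $    match b
   6  $ b U      c b x b $      expand U ::= c b x
   7  $ b x b c  c b x b $      match c
   8  $ b x b    b x b $        match b
   9  $ b x      x b $          match x
  10  $ b        b $            match b
Accept reached after 10 steps.

10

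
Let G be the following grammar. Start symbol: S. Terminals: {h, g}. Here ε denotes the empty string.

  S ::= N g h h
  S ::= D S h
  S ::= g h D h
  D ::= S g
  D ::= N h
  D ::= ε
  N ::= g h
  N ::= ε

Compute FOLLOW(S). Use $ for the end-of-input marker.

FIRST(N): from N::=g h we get {g}; from N::=ε we get {ε}. So FIRST(N) = {ε, g}.
FIRST(S): from S::=N g h h we get {g}; from S::=D S h we get {g, h}; from S::=g h D h we get {g}. So FIRST(S) = {g, h}.
FIRST(D): from D::=S g we get {g, h}; from D::=N h we get {g, h}; from D::=ε we get {ε}. So FIRST(D) = {ε, g, h}.
FOLLOW(S) includes $ since S is the start symbol.
FOLLOW(S): in S::=D S h, S is followed by h with FIRST {h}; in D::=S g, S is followed by g with FIRST {g}. Thus FOLLOW(S) = {$, g, h}.
FOLLOW(D): in S::=D S h, D is followed by S h with FIRST {g, h}; in S::=g h D h, D is followed by h with FIRST {h}. Thus FOLLOW(D) = {g, h}.
FOLLOW(N): in S::=N g h h, N is followed by g h h with FIRST {g}; in D::=N h, N is followed by h with FIRST {h}. Thus FOLLOW(N) = {g, h}.

{$, g, h}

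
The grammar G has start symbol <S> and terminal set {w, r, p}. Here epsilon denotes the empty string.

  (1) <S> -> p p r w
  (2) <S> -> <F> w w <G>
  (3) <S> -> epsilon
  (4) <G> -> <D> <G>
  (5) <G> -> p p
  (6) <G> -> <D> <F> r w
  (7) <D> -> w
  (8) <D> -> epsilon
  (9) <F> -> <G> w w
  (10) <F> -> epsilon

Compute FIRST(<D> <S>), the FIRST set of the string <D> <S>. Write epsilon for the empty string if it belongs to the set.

FIRST(<D>) = {epsilon, w}
FIRST(<S>) = {epsilon, p, r, w}  (via <F> w w <G>)
FIRST(<G>) = {p, r, w}  (via <D> <G>, <D> <F> r w)
FIRST(<F>) = {epsilon, p, r, w}  (via <G> w w)
FIRST(<D> <S>): take FIRST of each symbol in turn, carrying on past any symbol whose FIRST contains epsilon; result {epsilon, p, r, w}.

{epsilon, p, r, w}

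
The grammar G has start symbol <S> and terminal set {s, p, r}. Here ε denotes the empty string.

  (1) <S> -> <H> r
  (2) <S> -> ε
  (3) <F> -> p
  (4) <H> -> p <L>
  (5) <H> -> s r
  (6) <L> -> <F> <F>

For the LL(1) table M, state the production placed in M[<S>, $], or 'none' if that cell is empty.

<S> -> ε

FIRST(<F>): from <F>->p we get {p}. So FIRST(<F>) = {p}.
FIRST(<H>): from <H>->p <L> we get {p}; from <H>->s r we get {s}. So FIRST(<H>) = {p, s}.
FIRST(<S>): from <S>-><H> r we get {p, s}; from <S>->ε we get {ε}. So FIRST(<S>) = {ε, p, s}.
FIRST(<L>): from <L>-><F> <F> we get {p}. So FIRST(<L>) = {p}.
FOLLOW(<S>) includes $ since <S> is the start symbol.
FOLLOW(<S>): <S> appears on no right-hand side. Thus FOLLOW(<S>) = {$}.
For <S> -> <H> r: FIRST(<H> r) = {p, s}, so it goes in M[<S>, t] for t ∈ {p, s}.
For <S> -> ε: FIRST(ε) = {ε}, so it goes in M[<S>, t] for t ∈ {}; since ε ∈ FIRST, also for every t ∈ FOLLOW(<S>) = {$}.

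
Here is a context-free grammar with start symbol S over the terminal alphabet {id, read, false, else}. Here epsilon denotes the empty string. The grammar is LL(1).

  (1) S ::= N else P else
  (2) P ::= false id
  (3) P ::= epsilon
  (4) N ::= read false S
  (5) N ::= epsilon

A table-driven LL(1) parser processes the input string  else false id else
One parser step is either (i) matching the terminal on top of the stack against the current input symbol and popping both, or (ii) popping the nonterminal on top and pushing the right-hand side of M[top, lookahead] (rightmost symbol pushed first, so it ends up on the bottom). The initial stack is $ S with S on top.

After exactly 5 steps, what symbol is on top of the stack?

id

     Stack            Input                 Action
  1  $ S              else false id else $  expand S ::= N else P else
  2  $ else P else N  else false id else $  expand N ::= epsilon
  3  $ else P else    else false id else $  match else
  4  $ else P         false id else $       expand P ::= false id
  5  $ else id false  false id else $       match false
Stack after step 5: $ else id (top = id).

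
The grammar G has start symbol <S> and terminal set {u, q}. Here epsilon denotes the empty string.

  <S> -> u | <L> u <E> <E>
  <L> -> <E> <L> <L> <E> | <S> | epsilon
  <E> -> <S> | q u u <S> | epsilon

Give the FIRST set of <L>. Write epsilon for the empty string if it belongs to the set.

FIRST(<S>) = {q, u}  (via <L> u <E> <E>)
FIRST(<E>) = {epsilon, q, u}  (via <S>)
FIRST(<L>) = {epsilon, q, u}  (via <E> <L> <L> <E>, <S>)

{epsilon, q, u}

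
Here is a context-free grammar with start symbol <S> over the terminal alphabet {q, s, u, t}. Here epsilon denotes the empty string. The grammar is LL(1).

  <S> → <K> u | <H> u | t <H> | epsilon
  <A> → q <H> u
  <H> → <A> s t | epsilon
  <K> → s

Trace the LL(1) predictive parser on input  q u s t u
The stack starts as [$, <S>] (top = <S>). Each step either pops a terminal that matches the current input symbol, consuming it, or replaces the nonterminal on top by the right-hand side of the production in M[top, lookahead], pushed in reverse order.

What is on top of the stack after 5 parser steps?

u

step 1: stack=$ <S>  input=q u s t u $  — expand <S> → <H> u
step 2: stack=$ u <H>  input=q u s t u $  — expand <H> → <A> s t
step 3: stack=$ u t s <A>  input=q u s t u $  — expand <A> → q <H> u
step 4: stack=$ u t s u <H> q  input=q u s t u $  — match q
step 5: stack=$ u t s u <H>  input=u s t u $  — expand <H> → epsilon
Stack after step 5: $ u t s u (top = u).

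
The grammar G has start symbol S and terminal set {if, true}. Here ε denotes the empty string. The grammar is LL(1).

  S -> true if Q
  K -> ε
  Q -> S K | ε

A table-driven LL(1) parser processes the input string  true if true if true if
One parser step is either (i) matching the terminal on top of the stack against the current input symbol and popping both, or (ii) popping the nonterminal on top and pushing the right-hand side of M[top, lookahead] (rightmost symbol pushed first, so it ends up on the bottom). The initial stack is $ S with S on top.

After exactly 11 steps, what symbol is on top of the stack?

Q

      Stack            Input                      Action
   1  $ S              true if true if true if $  expand S -> true if Q
   2  $ Q if true      true if true if true if $  match true
   3  $ Q if           if true if true if $       match if
   4  $ Q              true if true if $          expand Q -> S K
   5  $ K S            true if true if $          expand S -> true if Q
   6  $ K Q if true    true if true if $          match true
   7  $ K Q if         if true if $               match if
   8  $ K Q            true if $                  expand Q -> S K
   9  $ K K S          true if $                  expand S -> true if Q
  10  $ K K Q if true  true if $                  match true
  11  $ K K Q if       if $                       match if
Stack after step 11: $ K K Q (top = Q).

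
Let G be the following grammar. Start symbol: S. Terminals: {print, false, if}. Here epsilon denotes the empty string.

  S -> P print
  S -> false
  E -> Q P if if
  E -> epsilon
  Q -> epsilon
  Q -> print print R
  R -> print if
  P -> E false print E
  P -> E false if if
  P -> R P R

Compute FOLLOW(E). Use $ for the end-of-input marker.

{false, if, print}

FIRST(Q) = {epsilon, print}
FIRST(R) = {print}
FIRST(S) = {false, print}  (via P print)
FIRST(E) = {epsilon, false, print}  (via Q P if if)
FIRST(P) = {false, print}  (via E false print E, E false if if, R P R)
FOLLOW(S) includes $ since S is the start symbol.
FOLLOW(S): S appears on no right-hand side. Thus FOLLOW(S) = {$}.
FOLLOW(Q): in E->Q P if if, Q is followed by P if if with FIRST {false, print}. Thus FOLLOW(Q) = {false, print}.
FOLLOW(P): in S->P print, P is followed by print with FIRST {print}; in E->Q P if if, P is followed by if if with FIRST {if}; in P->R P R, P is followed by R with FIRST {print}. Thus FOLLOW(P) = {if, print}.
FOLLOW(E): in P->E false print E (occurrence 1), E is followed by false print E with FIRST {false}; in P->E false print E (occurrence 2), the suffix after E is empty, so FOLLOW(E) ⊇ FOLLOW(P) = {if, print}; in P->E false if if, E is followed by false if if with FIRST {false}. Thus FOLLOW(E) = {false, if, print}.
FOLLOW(R): in Q->print print R, the suffix after R is empty, so FOLLOW(R) ⊇ FOLLOW(Q) = {false, print}; in P->R P R (occurrence 1), R is followed by P R with FIRST {false, print}; in P->R P R (occurrence 2), the suffix after R is empty, so FOLLOW(R) ⊇ FOLLOW(P) = {if, print}. Thus FOLLOW(R) = {false, if, print}.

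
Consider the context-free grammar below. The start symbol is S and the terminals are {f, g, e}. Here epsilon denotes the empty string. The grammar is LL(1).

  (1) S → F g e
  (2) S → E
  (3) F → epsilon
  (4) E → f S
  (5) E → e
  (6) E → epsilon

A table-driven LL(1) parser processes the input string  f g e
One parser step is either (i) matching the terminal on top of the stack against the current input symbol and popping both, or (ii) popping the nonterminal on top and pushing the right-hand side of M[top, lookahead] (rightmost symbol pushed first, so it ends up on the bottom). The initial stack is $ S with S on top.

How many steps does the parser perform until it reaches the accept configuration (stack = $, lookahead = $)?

7

step 1: stack=$ S  input=f g e $  — expand S → E
step 2: stack=$ E  input=f g e $  — expand E → f S
step 3: stack=$ S f  input=f g e $  — match f
step 4: stack=$ S  input=g e $  — expand S → F g e
step 5: stack=$ e g F  input=g e $  — expand F → epsilon
step 6: stack=$ e g  input=g e $  — match g
step 7: stack=$ e  input=e $  — match e
Accept reached after 7 steps.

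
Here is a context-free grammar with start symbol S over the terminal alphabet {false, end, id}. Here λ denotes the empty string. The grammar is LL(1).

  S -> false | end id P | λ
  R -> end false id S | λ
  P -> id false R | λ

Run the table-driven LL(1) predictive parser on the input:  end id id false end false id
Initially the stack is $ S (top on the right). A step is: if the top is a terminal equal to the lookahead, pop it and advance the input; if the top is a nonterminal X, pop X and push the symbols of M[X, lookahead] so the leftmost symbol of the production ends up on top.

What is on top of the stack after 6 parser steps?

     Stack         Input                           Action
  1  $ S           end id id false end false id $  expand S -> end id P
  2  $ P id end    end id id false end false id $  match end
  3  $ P id        id id false end false id $      match id
  4  $ P           id false end false id $         expand P -> id false R
  5  $ R false id  id false end false id $         match id
  6  $ R false     false end false id $            match false
Stack after step 6: $ R (top = R).

R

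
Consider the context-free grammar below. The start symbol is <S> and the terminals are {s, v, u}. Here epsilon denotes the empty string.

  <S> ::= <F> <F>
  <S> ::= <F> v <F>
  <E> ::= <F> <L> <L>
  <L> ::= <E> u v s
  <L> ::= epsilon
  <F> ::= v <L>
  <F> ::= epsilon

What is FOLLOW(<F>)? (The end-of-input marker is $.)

FIRST(<F>) = {epsilon, v}
FIRST(<S>) = {epsilon, v}  (via <F> <F>, <F> v <F>)
FIRST(<E>) = {epsilon, u, v}  (via <F> <L> <L>)
FIRST(<L>) = {epsilon, u, v}  (via <E> u v s)
FOLLOW(<S>) includes $ since <S> is the start symbol.
FOLLOW(<S>): <S> appears on no right-hand side. Thus FOLLOW(<S>) = {$}.
FOLLOW(<E>): in <L>::=<E> u v s, <E> is followed by u v s with FIRST {u}. Thus FOLLOW(<E>) = {u}.
FOLLOW(<F>): in <S>::=<F> <F> (occurrence 1), <F> is followed by <F> with FIRST {epsilon, v}; in <S>::=<F> <F> (occurrence 1), the suffix after <F> is nullable, so FOLLOW(<F>) ⊇ FOLLOW(<S>) = {$}; in <S>::=<F> <F> (occurrence 2), the suffix after <F> is empty, so FOLLOW(<F>) ⊇ FOLLOW(<S>) = {$}; in <S>::=<F> v <F> (occurrence 1), <F> is followed by v <F> with FIRST {v}; in <S>::=<F> v <F> (occurrence 2), the suffix after <F> is empty, so FOLLOW(<F>) ⊇ FOLLOW(<S>) = {$}; in <E>::=<F> <L> <L>, <F> is followed by <L> <L> with FIRST {epsilon, u, v}; in <E>::=<F> <L> <L>, the suffix after <F> is nullable, so FOLLOW(<F>) ⊇ FOLLOW(<E>) = {u}. Thus FOLLOW(<F>) = {$, u, v}.
FOLLOW(<L>): in <E>::=<F> <L> <L> (occurrence 1), <L> is followed by <L> with FIRST {epsilon, u, v}; in <E>::=<F> <L> <L> (occurrence 1), the suffix after <L> is nullable, so FOLLOW(<L>) ⊇ FOLLOW(<E>) = {u}; in <E>::=<F> <L> <L> (occurrence 2), the suffix after <L> is empty, so FOLLOW(<L>) ⊇ FOLLOW(<E>) = {u}; in <F>::=v <L>, the suffix after <L> is empty, so FOLLOW(<L>) ⊇ FOLLOW(<F>) = {$, u, v}. Thus FOLLOW(<L>) = {$, u, v}.

{$, u, v}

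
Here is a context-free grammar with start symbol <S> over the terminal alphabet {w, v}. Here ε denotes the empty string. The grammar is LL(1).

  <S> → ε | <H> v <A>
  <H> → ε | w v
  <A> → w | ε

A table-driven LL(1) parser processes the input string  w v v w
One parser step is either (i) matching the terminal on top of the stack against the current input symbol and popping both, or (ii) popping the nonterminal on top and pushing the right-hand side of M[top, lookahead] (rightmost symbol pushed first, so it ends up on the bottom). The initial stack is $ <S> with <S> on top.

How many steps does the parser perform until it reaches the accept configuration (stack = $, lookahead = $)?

     Stack        Input      Action
  1  $ <S>        w v v w $  expand <S> → <H> v <A>
  2  $ <A> v <H>  w v v w $  expand <H> → w v
  3  $ <A> v v w  w v v w $  match w
  4  $ <A> v v    v v w $    match v
  5  $ <A> v      v w $      match v
  6  $ <A>        w $        expand <A> → w
  7  $ w          w $        match w
Accept reached after 7 steps.

7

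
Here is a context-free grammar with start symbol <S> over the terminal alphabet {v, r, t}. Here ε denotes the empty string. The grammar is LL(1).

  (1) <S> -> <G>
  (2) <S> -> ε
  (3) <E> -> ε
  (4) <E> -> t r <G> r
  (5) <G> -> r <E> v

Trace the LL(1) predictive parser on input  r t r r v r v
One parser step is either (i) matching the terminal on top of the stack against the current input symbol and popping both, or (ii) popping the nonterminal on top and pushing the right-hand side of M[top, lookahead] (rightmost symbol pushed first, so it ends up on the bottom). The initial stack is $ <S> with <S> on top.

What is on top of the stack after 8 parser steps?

<E>

step 1: stack=$ <S>  input=r t r r v r v $  — expand <S> -> <G>
step 2: stack=$ <G>  input=r t r r v r v $  — expand <G> -> r <E> v
step 3: stack=$ v <E> r  input=r t r r v r v $  — match r
step 4: stack=$ v <E>  input=t r r v r v $  — expand <E> -> t r <G> r
step 5: stack=$ v r <G> r t  input=t r r v r v $  — match t
step 6: stack=$ v r <G> r  input=r r v r v $  — match r
step 7: stack=$ v r <G>  input=r v r v $  — expand <G> -> r <E> v
step 8: stack=$ v r v <E> r  input=r v r v $  — match r
Stack after step 8: $ v r v <E> (top = <E>).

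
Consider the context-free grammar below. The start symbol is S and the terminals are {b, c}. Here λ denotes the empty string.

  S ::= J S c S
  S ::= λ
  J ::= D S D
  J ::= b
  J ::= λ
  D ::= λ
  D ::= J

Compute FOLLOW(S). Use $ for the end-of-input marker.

FIRST(S): from S::=J S c S we get {b, c}; from S::=λ we get {λ}. So FIRST(S) = {λ, b, c}.
FIRST(J): from J::=D S D we get {λ, b, c}; from J::=b we get {b}; from J::=λ we get {λ}. So FIRST(J) = {λ, b, c}.
FIRST(D): from D::=λ we get {λ}; from D::=J we get {λ, b, c}. So FIRST(D) = {λ, b, c}.
FOLLOW(S) includes $ since S is the start symbol.
FOLLOW(S): in S::=J S c S (occurrence 1), S is followed by c S with FIRST {c}; in S::=J S c S (occurrence 2), the suffix after S is empty (adds nothing new); in J::=D S D, S is followed by D with FIRST {λ, b, c}; in J::=D S D, the suffix after S is nullable, so FOLLOW(S) ⊇ FOLLOW(J) = {b, c}. Thus FOLLOW(S) = {$, b, c}.
FOLLOW(J): in S::=J S c S, J is followed by S c S with FIRST {b, c}; in D::=J, the suffix after J is empty, so FOLLOW(J) ⊇ FOLLOW(D) = {b, c}. Thus FOLLOW(J) = {b, c}.
FOLLOW(D): in J::=D S D (occurrence 1), D is followed by S D with FIRST {λ, b, c}; in J::=D S D (occurrence 1), the suffix after D is nullable, so FOLLOW(D) ⊇ FOLLOW(J) = {b, c}; in J::=D S D (occurrence 2), the suffix after D is empty, so FOLLOW(D) ⊇ FOLLOW(J) = {b, c}. Thus FOLLOW(D) = {b, c}.

{$, b, c}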